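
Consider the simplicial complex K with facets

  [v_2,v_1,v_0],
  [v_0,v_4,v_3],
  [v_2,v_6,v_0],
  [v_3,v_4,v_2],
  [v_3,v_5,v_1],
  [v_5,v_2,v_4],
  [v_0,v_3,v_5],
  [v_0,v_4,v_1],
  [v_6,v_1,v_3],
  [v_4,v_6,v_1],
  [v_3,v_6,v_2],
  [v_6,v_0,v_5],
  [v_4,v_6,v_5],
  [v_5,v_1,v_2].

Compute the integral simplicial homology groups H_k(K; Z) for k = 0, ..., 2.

H_0 = Z,  H_1 = Z^2,  H_2 = Z.

Take the total order v_0 < v_1 < v_2 < v_3 < v_4 < v_5 < v_6 on the vertex set. Then K (dimension 2) consists of the simplices:

  0-simplices (7): [v_0], [v_1], [v_2], [v_3], [v_4], [v_5], [v_6]
  1-simplices (21): (21 of them)
  2-simplices (14): (14 of them)

Hence C_0 ≅ Z^7, C_1 ≅ Z^21, C_2 ≅ Z^14.

∂_1: C_1 → C_0 maps an edge to its endpoints' difference, ∂[p,q] = q − p. For instance
  ∂[v_0,v_1] = [v_1] − [v_0].
The 7×21 boundary matrix has rank 6 and Smith normal form diag(1,1,1,1,1,1).

Boundary ∂_2: C_2 → C_1 maps a triangle to the signed sum of its edges. For instance
  ∂[v_0,v_1,v_2] = [v_1,v_2] − [v_0,v_2] + [v_0,v_1],
  ∂[v_0,v_3,v_5] = [v_3,v_5] − [v_0,v_5] + [v_0,v_3].
The 21×14 boundary matrix has rank 13 and Smith normal form diag(1,1,1,1,1,1,1,1,1,1,1,1,1).

Computing H_k = (kernel of ∂_k) / (image of ∂_{k+1}):

  H_0: rank C_0 − rank ∂_1 = 7 − 6 = 1, and the invariant factors of ∂_1 are all 1, so H_0 ≅ Z.
  H_1: rank ker ∂_1 − rank ∂_2 = (21 − 6) − 13 = 2, and the invariant factors of ∂_2 are all 1, so H_1 ≅ Z^2.
  H_2: rank ker ∂_2 − rank ∂_3 = (14 − 13) − 0 = 1, and there is no ∂_3, so H_2 ≅ Z.

(K is a triangulation of the torus T^2.)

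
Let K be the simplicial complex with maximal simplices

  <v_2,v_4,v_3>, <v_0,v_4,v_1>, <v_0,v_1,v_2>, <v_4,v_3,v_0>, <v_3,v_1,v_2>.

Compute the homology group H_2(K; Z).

Fix the vertex order v_0 < v_1 < v_2 < v_3 < v_4 and write every simplex with vertices in increasing order. Then dim K = 2 and the simplices of K are:

  0-simplices (5): [v_0], [v_1], [v_2], [v_3], [v_4]
  1-simplices (10): [v_0,v_1], [v_0,v_2], [v_0,v_3], [v_0,v_4], [v_1,v_2], [v_1,v_3], [v_1,v_4], [v_2,v_3], [v_2,v_4], [v_3,v_4]
  2-simplices (5): [v_0,v_1,v_2], [v_0,v_1,v_4], [v_0,v_3,v_4], [v_1,v_2,v_3], [v_2,v_3,v_4]

Hence C_0 ≅ Z^5, C_1 ≅ Z^10, C_2 ≅ Z^5.

Boundary ∂_1: C_1 → C_0 maps an edge to its endpoints' difference, ∂[p,q] = q − p.
The 5×10 boundary matrix has rank 4 and Smith normal form diag(1,1,1,1).

The boundary map ∂_2: C_2 → C_1 acts by ∂[p,q,r] = [q,r] − [p,r] + [p,q]. For instance
  ∂[v_0,v_3,v_4] = [v_3,v_4] − [v_0,v_4] + [v_0,v_3],
  ∂[v_2,v_3,v_4] = [v_3,v_4] − [v_2,v_4] + [v_2,v_3].
The 10×5 boundary matrix has rank 5 and Smith normal form diag(1,1,1,1,1).

From H_k ≅ ker(∂_k) / im(∂_{k+1}) we obtain:

  H_2: rank ker ∂_2 − rank ∂_3 = (5 − 5) − 0 = 0, and there is no ∂_3, so H_2 = 0.

H_2 ≅ 0.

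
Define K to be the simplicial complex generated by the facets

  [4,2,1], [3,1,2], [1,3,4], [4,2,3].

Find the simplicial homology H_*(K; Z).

H_0 ≅ Z,  H_1 = 0,  H_2 ≅ Z.

Fix the vertex order 1 < 2 < 3 < 4 and write every simplex with vertices in increasing order. Then dim K = 2 and the simplices of K are:

  0-simplices (4): [1], [2], [3], [4]
  1-simplices (6): [1,2], [1,3], [1,4], [2,3], [2,4], [3,4]
  2-simplices (4): [1,2,3], [1,2,4], [1,3,4], [2,3,4]

giving chain groups C_0 ≅ Z^4, C_1 ≅ Z^6, C_2 ≅ Z^4.

∂_1: C_1 → C_0 sends each edge [p,q] (with p < q) to q − p.
The resulting 4×6 matrix has rank 3, and its Smith normal form has invariant factors (1,1,1).

Boundary ∂_2: C_2 → C_1 acts by ∂[p,q,r] = [q,r] − [p,r] + [p,q]. For instance
  ∂[2,3,4] = [3,4] − [2,4] + [2,3],
  ∂[1,2,4] = [2,4] − [1,4] + [1,2].
This gives a 6×4 integer matrix of rank 3; reducing to Smith normal form yields diagonal entries (1,1,1).

From H_k ≅ ker(∂_k) / im(∂_{k+1}) we obtain:

  H_0: rank C_0 − rank ∂_1 = 4 − 3 = 1, and the invariant factors of ∂_1 are all 1, so H_0 ≅ Z.
  H_1: rank ker ∂_1 − rank ∂_2 = (6 − 3) − 3 = 0, and the invariant factors of ∂_2 are all 1, so H_1 ≅ 0.
  H_2: rank ker ∂_2 − rank ∂_3 = (4 − 3) − 0 = 1, and there is no ∂_3, so H_2 ≅ Z.

(K is a triangulation of the 2-sphere S^2.)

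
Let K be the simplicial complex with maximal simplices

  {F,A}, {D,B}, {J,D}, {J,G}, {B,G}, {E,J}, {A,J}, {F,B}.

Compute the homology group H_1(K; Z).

Order the vertices as A < B < D < E < F < G < J. Listing each simplex with vertices in this order, K has dimension 1 with simplices:

  0-simplices (7): A, B, D, E, F, G, J
  1-simplices (8): AF, AJ, BD, BF, BG, DJ, EJ, GJ

giving chain groups C_0 ≅ Z^7, C_1 ≅ Z^8.

Boundary ∂_1: C_1 → C_0 maps an edge to its endpoints' difference, ∂[p,q] = q − p. For instance
  ∂AJ = J − A.
This gives a 7×8 integer matrix of rank 6; reducing to Smith normal form yields diagonal entries (1,1,1,1,1,1).

Computing H_k = (kernel of ∂_k) / (image of ∂_{k+1}):

  H_1: rank ker ∂_1 − rank ∂_2 = (8 − 6) − 0 = 2, and there is no ∂_2, so H_1 ≅ Z^2.

H_1 ≅ Z^2.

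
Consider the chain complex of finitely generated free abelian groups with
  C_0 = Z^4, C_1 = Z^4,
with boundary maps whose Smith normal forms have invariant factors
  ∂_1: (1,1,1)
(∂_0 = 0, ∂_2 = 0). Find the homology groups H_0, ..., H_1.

H_0: b_0 = 4 − 0 − 3 = 1; torsion from ∂_1 factors > 1: none. So H_0 ≅ Z.
H_1: b_1 = 4 − 3 − 0 = 1; torsion from ∂_2 factors > 1: none. So H_1 ≅ Z.

H_0 ≅ Z,  H_1 ≅ Z.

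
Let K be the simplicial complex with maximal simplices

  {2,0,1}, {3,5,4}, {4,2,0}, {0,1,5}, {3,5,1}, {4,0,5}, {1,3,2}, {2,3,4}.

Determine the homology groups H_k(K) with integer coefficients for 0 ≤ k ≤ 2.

H_0 ≅ Z,  H_1 = 0,  H_2 ≅ Z.

Take the total order 0 < 1 < 2 < 3 < 4 < 5 on the vertex set. Then K (dimension 2) consists of the simplices:

  0-simplices (6): [0], [1], [2], [3], [4], [5]
  1-simplices (12): [0,1], [0,2], [0,4], [0,5], [1,2], [1,3], [1,5], [2,3], [2,4], [3,4], [3,5], [4,5]
  2-simplices (8): [0,1,2], [0,1,5], [0,2,4], [0,4,5], [1,2,3], [1,3,5], [2,3,4], [3,4,5]

Hence C_0 ≅ Z^6, C_1 ≅ Z^12, C_2 ≅ Z^8.

The boundary map ∂_1: C_1 → C_0 sends each edge [p,q] (with p < q) to q − p. For instance
  ∂[2,4] = [4] − [2].
This gives a 6×12 integer matrix of rank 5; reducing to Smith normal form yields diagonal entries (1,1,1,1,1).

∂_2: C_2 → C_1 sends each 2-simplex [p,q,r] to [q,r] − [p,r] + [p,q]. For instance
  ∂[0,2,4] = [2,4] − [0,4] + [0,2],
  ∂[0,1,5] = [1,5] − [0,5] + [0,1].
This gives a 12×8 integer matrix of rank 7; reducing to Smith normal form yields diagonal entries (1,1,1,1,1,1,1).

Now H_k = ker ∂_k / im ∂_{k+1}, so:

  H_0: rank C_0 − rank ∂_1 = 6 − 5 = 1, and the invariant factors of ∂_1 are all 1, so H_0 ≅ Z.
  H_1: rank ker ∂_1 − rank ∂_2 = (12 − 5) − 7 = 0, and the invariant factors of ∂_2 are all 1, so H_1 ≅ 0.
  H_2: rank ker ∂_2 − rank ∂_3 = (8 − 7) − 0 = 1, and there is no ∂_3, so H_2 ≅ Z.

As a check, the Euler characteristic is 6 − 12 + 8 = 2, which agrees with 1 − 0 + 1 = 2.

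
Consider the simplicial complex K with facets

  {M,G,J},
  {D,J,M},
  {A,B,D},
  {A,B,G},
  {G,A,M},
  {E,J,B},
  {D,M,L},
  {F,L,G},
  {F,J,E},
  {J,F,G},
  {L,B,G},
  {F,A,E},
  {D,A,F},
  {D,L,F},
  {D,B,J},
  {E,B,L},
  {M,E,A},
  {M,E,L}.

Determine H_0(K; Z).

H_0 = Z.

We work with the vertex ordering A < B < D < E < F < G < J < L < M. The simplices of K, each written with vertices in increasing order, are:

  0-simplices (9): A, B, D, E, F, G, J, L, M
  1-simplices (27): AB, AD, AE, AF, AG, AM, BD, BE, BG, BJ, BL, DF, DJ, DL, DM, EF, EJ, EL, EM, FG, FJ, FL, GJ, GL, GM, JM, LM
  2-simplices (18): ABD, ABG, ADF, AEF, AEM, AGM, BDJ, BEJ, BEL, BGL, DFL, DJM, DLM, EFJ, ELM, FGJ, FGL, GJM

so the chain groups are C_0 ≅ Z^9, C_1 ≅ Z^27, C_2 ≅ Z^18.

The boundary map ∂_1: C_1 → C_0 is given by ∂[p,q] = [q] − [p]. For instance
  ∂BL = L − B.
This gives a 9×27 integer matrix of rank 8; reducing to Smith normal form yields diagonal entries (1,1,1,1,1,1,1,1).

Boundary ∂_2: C_2 → C_1 acts by ∂[p,q,r] = [q,r] − [p,r] + [p,q]. For instance
  ∂AGM = GM − AM + AG,
  ∂FGL = GL − FL + FG.
As a 27×18 matrix over Z this has rank 17, with invariant factors (1,1,1,1,1,1,1,1,1,1,1,1,1,1,1,1,1).

Reading off H_k = ker ∂_k / im ∂_{k+1}:

  H_0: rank C_0 − rank ∂_1 = 9 − 8 = 1, and the invariant factors of ∂_1 are all 1, so H_0 = Z.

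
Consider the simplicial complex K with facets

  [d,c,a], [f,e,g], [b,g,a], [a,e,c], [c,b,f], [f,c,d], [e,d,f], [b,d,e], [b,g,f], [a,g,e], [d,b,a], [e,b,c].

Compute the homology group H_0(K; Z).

H_0 ≅ Z.

Take the total order a < b < c < d < e < f < g on the vertex set. Then K (dimension 2) consists of the simplices:

  0-simplices (7): a, b, c, d, e, f, g
  1-simplices (18): ab, ac, ad, ae, ag, bc, bd, be, bf, bg, cd, ce, cf, de, df, ef, eg, fg
  2-simplices (12): abd, abg, acd, ace, aeg, bce, bcf, bde, bfg, cdf, def, efg

so the chain groups are C_0 ≅ Z^7, C_1 ≅ Z^18, C_2 ≅ Z^12.

Boundary ∂_1: C_1 → C_0 maps an edge to its endpoints' difference, ∂[p,q] = q − p.
As a 7×18 matrix over Z this has rank 6, with invariant factors (1,1,1,1,1,1).

∂_2: C_2 → C_1 acts by ∂[p,q,r] = [q,r] − [p,r] + [p,q]. For instance
  ∂abd = bd − ad + ab,
  ∂def = ef − df + de.
As a 18×12 matrix over Z this has rank 12, with invariant factors (1,1,1,1,1,1,1,1,1,1,1,2).

From H_k ≅ ker(∂_k) / im(∂_{k+1}) we obtain:

  H_0: rank C_0 − rank ∂_1 = 7 − 6 = 1, and the invariant factors of ∂_1 are all 1, so H_0 = Z.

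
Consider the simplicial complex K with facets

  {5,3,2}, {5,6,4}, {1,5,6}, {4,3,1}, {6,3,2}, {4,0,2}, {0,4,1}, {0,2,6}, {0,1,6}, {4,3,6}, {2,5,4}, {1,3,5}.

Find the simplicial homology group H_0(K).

Take the total order 0 < 1 < 2 < 3 < 4 < 5 < 6 on the vertex set. Then K (dimension 2) consists of the simplices:

  0-simplices (7): [0], [1], [2], [3], [4], [5], [6]
  1-simplices (18): [0,1], [0,2], [0,4], [0,6], [1,3], [1,4], [1,5], [1,6], [2,3], [2,4], [2,5], [2,6], [3,4], [3,5], [3,6], [4,5], [4,6], [5,6]
  2-simplices (12): [0,1,4], [0,1,6], [0,2,4], [0,2,6], [1,3,4], [1,3,5], [1,5,6], [2,3,5], [2,3,6], [2,4,5], [3,4,6], [4,5,6]

Hence C_0 ≅ Z^7, C_1 ≅ Z^18, C_2 ≅ Z^12.

∂_1: C_1 → C_0 maps an edge to its endpoints' difference, ∂[p,q] = q − p.
The resulting 7×18 matrix has rank 6, and its Smith normal form has invariant factors (1,1,1,1,1,1).

Boundary ∂_2: C_2 → C_1 sends each 2-simplex [p,q,r] to [q,r] − [p,r] + [p,q]. For instance
  ∂[0,2,6] = [2,6] − [0,6] + [0,2],
  ∂[2,4,5] = [4,5] − [2,5] + [2,4].
The resulting 18×12 matrix has rank 12, and its Smith normal form has invariant factors (1,1,1,1,1,1,1,1,1,1,1,2).

Computing H_k = (kernel of ∂_k) / (image of ∂_{k+1}):

  H_0: rank C_0 − rank ∂_1 = 7 − 6 = 1, and the invariant factors of ∂_1 are all 1, so H_0 ≅ Z.

(K is a triangulation of the real projective plane RP^2.)

H_0 ≅ Z.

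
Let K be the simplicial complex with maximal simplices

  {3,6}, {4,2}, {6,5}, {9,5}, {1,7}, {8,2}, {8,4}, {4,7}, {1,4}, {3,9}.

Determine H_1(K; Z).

H_1 = Z^3.

K has 9 vertices, 10 edges.
rank ∂_1 = 7, rank ∂_2 = 0 ⇒ b_1 = 10 − 7 − 0 = 3. So H_1 = Z^3.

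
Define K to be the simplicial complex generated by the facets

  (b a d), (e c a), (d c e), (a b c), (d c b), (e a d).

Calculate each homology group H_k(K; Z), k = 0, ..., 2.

Fix the vertex order a < b < c < d < e and write every simplex with vertices in increasing order. Then dim K = 2 and the simplices of K are:

  0-simplices (5): a, b, c, d, e
  1-simplices (9): ab, ac, ad, ae, bc, bd, cd, ce, de
  2-simplices (6): abc, abd, ace, ade, bcd, cde

Hence C_0 ≅ Z^5, C_1 ≅ Z^9, C_2 ≅ Z^6.

Boundary ∂_1: C_1 → C_0 sends each edge [p,q] (with p < q) to q − p. For instance
  ∂ce = e − c.
This gives a 5×9 integer matrix of rank 4; reducing to Smith normal form yields diagonal entries (1,1,1,1).

The boundary map ∂_2: C_2 → C_1 maps a triangle to the signed sum of its edges. For instance
  ∂abc = bc − ac + ab,
  ∂cde = de − ce + cd.
The 9×6 boundary matrix has rank 5 and Smith normal form diag(1,1,1,1,1).

Computing H_k = (kernel of ∂_k) / (image of ∂_{k+1}):

  H_0: rank C_0 − rank ∂_1 = 5 − 4 = 1, and the invariant factors of ∂_1 are all 1, so H_0 ≅ Z.
  H_1: rank ker ∂_1 − rank ∂_2 = (9 − 4) − 5 = 0, and the invariant factors of ∂_2 are all 1, so H_1 ≅ 0.
  H_2: rank ker ∂_2 − rank ∂_3 = (6 − 5) − 0 = 1, and there is no ∂_3, so H_2 ≅ Z.

H_0 ≅ Z,  H_1 = 0,  H_2 ≅ Z.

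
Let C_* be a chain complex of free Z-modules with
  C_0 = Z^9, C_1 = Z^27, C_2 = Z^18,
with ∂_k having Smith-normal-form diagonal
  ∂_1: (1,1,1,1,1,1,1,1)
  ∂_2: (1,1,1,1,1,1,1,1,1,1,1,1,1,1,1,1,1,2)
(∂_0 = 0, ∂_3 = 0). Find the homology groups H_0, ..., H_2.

H_0: b_0 = 9 − 0 − 8 = 1; torsion from ∂_1 factors > 1: none. So H_0 = Z.
H_1: b_1 = 27 − 8 − 18 = 1; torsion from ∂_2 factors > 1: [2]. So H_1 = Z ⊕ Z/2.
H_2: b_2 = 18 − 18 − 0 = 0; torsion from ∂_3 factors > 1: none. So H_2 = 0.

H_0 = Z,  H_1 = Z ⊕ Z/2,  H_2 = 0.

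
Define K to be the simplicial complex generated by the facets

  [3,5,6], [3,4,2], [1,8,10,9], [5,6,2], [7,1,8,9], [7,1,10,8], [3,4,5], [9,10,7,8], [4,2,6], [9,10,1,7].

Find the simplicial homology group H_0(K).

H_0 ≅ Z^2.

Order the vertices as 1 < 2 < 3 < 4 < 5 < 6 < 7 < 8 < 9 < 10. Listing each simplex with vertices in this order, K has dimension 3 with simplices:

  0-simplices (10): [1], [2], [3], [4], [5], [6], [7], [8], [9], [10]
  1-simplices (20): [1,7], [1,8], [1,9], [1,10], [2,3], [2,4], [2,5], [2,6], [3,4], [3,5], [3,6], [4,5], [4,6], [5,6], [7,8], [7,9], [7,10], [8,9], [8,10], [9,10]
  2-simplices (15): [1,7,8], [1,7,9], [1,7,10], [1,8,9], [1,8,10], [1,9,10], [2,3,4], [2,4,6], [2,5,6], [3,4,5], [3,5,6], [7,8,9], [7,8,10], [7,9,10], [8,9,10]
  3-simplices (5): [1,7,8,9], [1,7,8,10], [1,7,9,10], [1,8,9,10], [7,8,9,10]

giving chain groups C_0 ≅ Z^10, C_1 ≅ Z^20, C_2 ≅ Z^15, C_3 ≅ Z^5.

The boundary map ∂_1: C_1 → C_0 sends each edge [p,q] (with p < q) to q − p. For instance
  ∂[3,4] = [4] − [3].
The 10×20 boundary matrix has rank 8 and Smith normal form diag(1,1,1,1,1,1,1,1).

Boundary ∂_2: C_2 → C_1 sends each 2-simplex [p,q,r] to [q,r] − [p,r] + [p,q]. For instance
  ∂[2,3,4] = [3,4] − [2,4] + [2,3],
  ∂[2,4,6] = [4,6] − [2,6] + [2,4].
The resulting 20×15 matrix has rank 11, and its Smith normal form has invariant factors (1,1,1,1,1,1,1,1,1,1,1).

Boundary ∂_3: C_3 → C_2 sends each 3-simplex σ to the alternating sum Σ_i (−1)^i (σ with its i-th vertex removed). For instance
  ∂[1,8,9,10] = [8,9,10] − [1,9,10] + [1,8,10] − [1,8,9],
  ∂[7,8,9,10] = [8,9,10] − [7,9,10] + [7,8,10] − [7,8,9].
This gives a 15×5 integer matrix of rank 4; reducing to Smith normal form yields diagonal entries (1,1,1,1).

Computing H_k = (kernel of ∂_k) / (image of ∂_{k+1}):

  H_0: rank C_0 − rank ∂_1 = 10 − 8 = 2, and the invariant factors of ∂_1 are all 1, so H_0 = Z^2.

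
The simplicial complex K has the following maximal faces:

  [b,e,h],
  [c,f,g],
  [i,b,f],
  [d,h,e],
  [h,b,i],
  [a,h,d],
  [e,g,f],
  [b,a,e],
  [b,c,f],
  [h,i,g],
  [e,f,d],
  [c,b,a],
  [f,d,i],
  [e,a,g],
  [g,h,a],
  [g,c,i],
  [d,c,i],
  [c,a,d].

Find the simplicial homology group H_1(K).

We work with the vertex ordering a < b < c < d < e < f < g < h < i. The simplices of K, each written with vertices in increasing order, are:

  0-simplices (9): a, b, c, d, e, f, g, h, i
  1-simplices (27): ab, ac, ad, ae, ag, ah, bc, be, bf, bh, bi, cd, cf, cg, ci, de, df, dh, di, ef, eg, eh, fg, fi, gh, gi, hi
  2-simplices (18): abc, abe, acd, adh, aeg, agh, bcf, beh, bfi, bhi, cdi, cfg, cgi, def, deh, dfi, efg, ghi

giving chain groups C_0 ≅ Z^9, C_1 ≅ Z^27, C_2 ≅ Z^18.

∂_1: C_1 → C_0 is given by ∂[p,q] = [q] − [p]. For instance
  ∂hi = i − h.
The resulting 9×27 matrix has rank 8, and its Smith normal form has invariant factors (1,1,1,1,1,1,1,1).

The boundary map ∂_2: C_2 → C_1 sends each 2-simplex [p,q,r] to [q,r] − [p,r] + [p,q]. For instance
  ∂def = ef − df + de,
  ∂adh = dh − ah + ad.
The 27×18 boundary matrix has rank 18 and Smith normal form diag(1,1,1,1,1,1,1,1,1,1,1,1,1,1,1,1,1,2).

Reading off H_k = ker ∂_k / im ∂_{k+1}:

  H_1: rank ker ∂_1 − rank ∂_2 = (27 − 8) − 18 = 1, and ∂_2 has invariant factor 2 > 1, so H_1 = Z ⊕ Z/2Z.

H_1 ≅ Z ⊕ Z/2Z.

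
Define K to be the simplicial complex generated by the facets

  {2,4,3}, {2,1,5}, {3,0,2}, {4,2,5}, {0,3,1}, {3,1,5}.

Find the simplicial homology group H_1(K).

H_1 ≅ Z.

Order the vertices as 0 < 1 < 2 < 3 < 4 < 5. Listing each simplex with vertices in this order, K has dimension 2 with simplices:

  0-simplices (6): [0], [1], [2], [3], [4], [5]
  1-simplices (12): [0,1], [0,2], [0,3], [1,2], [1,3], [1,5], [2,3], [2,4], [2,5], [3,4], [3,5], [4,5]
  2-simplices (6): [0,1,3], [0,2,3], [1,2,5], [1,3,5], [2,3,4], [2,4,5]

so the chain groups are C_0 ≅ Z^6, C_1 ≅ Z^12, C_2 ≅ Z^6.

Boundary ∂_1: C_1 → C_0 maps an edge to its endpoints' difference, ∂[p,q] = q − p.
This gives a 6×12 integer matrix of rank 5; reducing to Smith normal form yields diagonal entries (1,1,1,1,1).

Boundary ∂_2: C_2 → C_1 acts by ∂[p,q,r] = [q,r] − [p,r] + [p,q]. For instance
  ∂[1,3,5] = [3,5] − [1,5] + [1,3],
  ∂[0,1,3] = [1,3] − [0,3] + [0,1].
The resulting 12×6 matrix has rank 6, and its Smith normal form has invariant factors (1,1,1,1,1,1).

From H_k ≅ ker(∂_k) / im(∂_{k+1}) we obtain:

  H_1: rank ker ∂_1 − rank ∂_2 = (12 − 5) − 6 = 1, and the invariant factors of ∂_2 are all 1, so H_1 ≅ Z.

(K is a triangulation of the cylinder S^1 x I.)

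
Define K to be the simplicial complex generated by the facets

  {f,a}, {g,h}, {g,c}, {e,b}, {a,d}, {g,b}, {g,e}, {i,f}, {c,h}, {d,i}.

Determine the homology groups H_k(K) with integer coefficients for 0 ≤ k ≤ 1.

Order the vertices as a < b < c < d < e < f < g < h < i. Listing each simplex with vertices in this order, K has dimension 1 with simplices:

  0-simplices (9): a, b, c, d, e, f, g, h, i
  1-simplices (10): ad, af, be, bg, cg, ch, di, eg, fi, gh

Hence C_0 ≅ Z^9, C_1 ≅ Z^10.

∂_1: C_1 → C_0 is given by ∂[p,q] = [q] − [p]. For instance
  ∂be = e − b.
This gives a 9×10 integer matrix of rank 7; reducing to Smith normal form yields diagonal entries (1,1,1,1,1,1,1).

Now H_k = ker ∂_k / im ∂_{k+1}, so:

  H_0: rank C_0 − rank ∂_1 = 9 − 7 = 2, and the invariant factors of ∂_1 are all 1, so H_0 = Z^2.
  H_1: rank ker ∂_1 − rank ∂_2 = (10 − 7) − 0 = 3, and there is no ∂_2, so H_1 = Z^3.

As a check, the Euler characteristic is 9 − 10 = -1, which agrees with 2 − 3 = -1.
(K is a triangulation of the disjoint union of the circle S^1 and a wedge of 2 circles.)

H_0 = Z^2,  H_1 = Z^3.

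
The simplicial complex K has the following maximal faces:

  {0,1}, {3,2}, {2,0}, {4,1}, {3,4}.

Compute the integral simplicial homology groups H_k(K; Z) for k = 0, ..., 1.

H_0 ≅ Z,  H_1 ≅ Z.

K has 5 vertices, 5 edges.
rank ∂_0 = 0, rank ∂_1 = 4 ⇒ b_0 = 5 − 0 − 4 = 1; all invariant factors of ∂_1 are 1 so no torsion. So H_0 ≅ Z.
rank ∂_1 = 4, rank ∂_2 = 0 ⇒ b_1 = 5 − 4 − 0 = 1. So H_1 ≅ Z.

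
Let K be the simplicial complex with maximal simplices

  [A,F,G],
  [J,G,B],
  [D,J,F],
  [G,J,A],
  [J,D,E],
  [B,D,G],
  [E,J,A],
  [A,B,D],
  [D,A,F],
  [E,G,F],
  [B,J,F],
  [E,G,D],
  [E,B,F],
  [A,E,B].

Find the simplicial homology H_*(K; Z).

H_0 ≅ Z,  H_1 ≅ Z^2,  H_2 ≅ Z.

Order the vertices as A < B < D < E < F < G < J. Listing each simplex with vertices in this order, K has dimension 2 with simplices:

  0-simplices (7): A, B, D, E, F, G, J
  1-simplices (21): AB, AD, AE, AF, AG, AJ, BD, BE, BF, BG, BJ, DE, DF, DG, DJ, EF, EG, EJ, FG, FJ, GJ
  2-simplices (14): ABD, ABE, ADF, AEJ, AFG, AGJ, BDG, BEF, BFJ, BGJ, DEG, DEJ, DFJ, EFG

so the chain groups are C_0 ≅ Z^7, C_1 ≅ Z^21, C_2 ≅ Z^14.

∂_1: C_1 → C_0 is given by ∂[p,q] = [q] − [p]. For instance
  ∂FJ = J − F.
As a 7×21 matrix over Z this has rank 6, with invariant factors (1,1,1,1,1,1).

Boundary ∂_2: C_2 → C_1 maps a triangle to the signed sum of its edges. For instance
  ∂ABE = BE − AE + AB,
  ∂AFG = FG − AG + AF.
The resulting 21×14 matrix has rank 13, and its Smith normal form has invariant factors (1,1,1,1,1,1,1,1,1,1,1,1,1).

Now H_k = ker ∂_k / im ∂_{k+1}, so:

  H_0: rank C_0 − rank ∂_1 = 7 − 6 = 1, and the invariant factors of ∂_1 are all 1, so H_0 = Z.
  H_1: rank ker ∂_1 − rank ∂_2 = (21 − 6) − 13 = 2, and the invariant factors of ∂_2 are all 1, so H_1 = Z^2.
  H_2: rank ker ∂_2 − rank ∂_3 = (14 − 13) − 0 = 1, and there is no ∂_3, so H_2 = Z.

As a check, the Euler characteristic is 7 − 21 + 14 = 0, which agrees with 1 − 2 + 1 = 0.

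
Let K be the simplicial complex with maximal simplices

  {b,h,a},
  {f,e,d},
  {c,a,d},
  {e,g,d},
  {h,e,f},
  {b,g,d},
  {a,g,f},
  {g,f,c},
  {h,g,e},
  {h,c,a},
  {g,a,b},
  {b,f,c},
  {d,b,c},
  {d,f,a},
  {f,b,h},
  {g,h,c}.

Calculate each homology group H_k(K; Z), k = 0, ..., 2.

H_0 ≅ Z,  H_1 ≅ Z^2,  H_2 ≅ Z.

Fix the vertex order a < b < c < d < e < f < g < h and write every simplex with vertices in increasing order. Then dim K = 2 and the simplices of K are:

  0-simplices (8): a, b, c, d, e, f, g, h
  1-simplices (24): ab, ac, ad, af, ag, ah, bc, bd, bf, bg, bh, cd, cf, cg, ch, de, df, dg, ef, eg, eh, fg, fh, gh
  2-simplices (16): abg, abh, acd, ach, adf, afg, bcd, bcf, bdg, bfh, cfg, cgh, def, deg, efh, egh

Hence C_0 ≅ Z^8, C_1 ≅ Z^24, C_2 ≅ Z^16.

The boundary map ∂_1: C_1 → C_0 maps an edge to its endpoints' difference, ∂[p,q] = q − p. For instance
  ∂eg = g − e.
The resulting 8×24 matrix has rank 7, and its Smith normal form has invariant factors (1,1,1,1,1,1,1).

∂_2: C_2 → C_1 acts by ∂[p,q,r] = [q,r] − [p,r] + [p,q]. For instance
  ∂abh = bh − ah + ab,
  ∂cgh = gh − ch + cg.
The resulting 24×16 matrix has rank 15, and its Smith normal form has invariant factors (1,1,1,1,1,1,1,1,1,1,1,1,1,1,1).

Now H_k = ker ∂_k / im ∂_{k+1}, so:

  H_0: rank C_0 − rank ∂_1 = 8 − 7 = 1, and the invariant factors of ∂_1 are all 1, so H_0 ≅ Z.
  H_1: rank ker ∂_1 − rank ∂_2 = (24 − 7) − 15 = 2, and the invariant factors of ∂_2 are all 1, so H_1 ≅ Z^2.
  H_2: rank ker ∂_2 − rank ∂_3 = (16 − 15) − 0 = 1, and there is no ∂_3, so H_2 ≅ Z.

(K is a triangulation of the torus T^2.)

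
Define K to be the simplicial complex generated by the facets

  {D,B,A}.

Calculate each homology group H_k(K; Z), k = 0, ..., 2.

H_0 = Z,  H_1 = 0,  H_2 = 0.

Take the total order A < B < D on the vertex set. Then K (dimension 2) consists of the simplices:

  0-simplices (3): A, B, D
  1-simplices (3): AB, AD, BD
  2-simplices (1): ABD

giving chain groups C_0 ≅ Z^3, C_1 ≅ Z^3, C_2 ≅ Z^1.

The boundary map ∂_1: C_1 → C_0 is given by ∂[p,q] = [q] − [p]. For instance
  ∂AB = B − A.
The 3×3 boundary matrix has rank 2 and Smith normal form diag(1,1).

∂_2: C_2 → C_1 maps a triangle to the signed sum of its edges. For instance
  ∂ABD = BD − AD + AB.
This gives a 3×1 integer matrix of rank 1; reducing to Smith normal form yields diagonal entries (1).

Reading off H_k = ker ∂_k / im ∂_{k+1}:

  H_0: rank C_0 − rank ∂_1 = 3 − 2 = 1, and the invariant factors of ∂_1 are all 1, so H_0 = Z.
  H_1: rank ker ∂_1 − rank ∂_2 = (3 − 2) − 1 = 0, and the invariant factors of ∂_2 are all 1, so H_1 = 0.
  H_2: rank ker ∂_2 − rank ∂_3 = (1 − 1) − 0 = 0, and there is no ∂_3, so H_2 = 0.

(K is a triangulation of the 2-simplex.)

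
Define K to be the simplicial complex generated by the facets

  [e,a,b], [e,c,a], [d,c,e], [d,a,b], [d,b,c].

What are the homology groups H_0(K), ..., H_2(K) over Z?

H_0 ≅ Z,  H_1 ≅ Z,  H_2 = 0.

We work with the vertex ordering a < b < c < d < e. The simplices of K, each written with vertices in increasing order, are:

  0-simplices (5): a, b, c, d, e
  1-simplices (10): ab, ac, ad, ae, bc, bd, be, cd, ce, de
  2-simplices (5): abd, abe, ace, bcd, cde

giving chain groups C_0 ≅ Z^5, C_1 ≅ Z^10, C_2 ≅ Z^5.

The boundary map ∂_1: C_1 → C_0 is given by ∂[p,q] = [q] − [p]. For instance
  ∂bd = d − b.
As a 5×10 matrix over Z this has rank 4, with invariant factors (1,1,1,1).

Boundary ∂_2: C_2 → C_1 acts by ∂[p,q,r] = [q,r] − [p,r] + [p,q]. For instance
  ∂abe = be − ae + ab,
  ∂cde = de − ce + cd.
This gives a 10×5 integer matrix of rank 5; reducing to Smith normal form yields diagonal entries (1,1,1,1,1).

From H_k ≅ ker(∂_k) / im(∂_{k+1}) we obtain:

  H_0: rank C_0 − rank ∂_1 = 5 − 4 = 1, and the invariant factors of ∂_1 are all 1, so H_0 = Z.
  H_1: rank ker ∂_1 − rank ∂_2 = (10 − 4) − 5 = 1, and the invariant factors of ∂_2 are all 1, so H_1 = Z.
  H_2: rank ker ∂_2 − rank ∂_3 = (5 − 5) − 0 = 0, and there is no ∂_3, so H_2 = 0.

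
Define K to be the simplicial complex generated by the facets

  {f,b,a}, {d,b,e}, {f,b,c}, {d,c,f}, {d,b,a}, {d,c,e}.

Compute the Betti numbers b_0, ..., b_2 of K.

b_0 = 1, b_1 = 1, b_2 = 0.

Fix the vertex order a < b < c < d < e < f and write every simplex with vertices in increasing order. Then dim K = 2 and the simplices of K are:

  0-simplices (6): a, b, c, d, e, f
  1-simplices (12): ab, ad, af, bc, bd, be, bf, cd, ce, cf, de, df
  2-simplices (6): abd, abf, bcf, bde, cde, cdf

giving chain groups C_0 ≅ Z^6, C_1 ≅ Z^12, C_2 ≅ Z^6.

∂_1: C_1 → C_0 maps an edge to its endpoints' difference, ∂[p,q] = q − p. For instance
  ∂cd = d − c.
The resulting 6×12 matrix has rank 5, and its Smith normal form has invariant factors (1,1,1,1,1).

Boundary ∂_2: C_2 → C_1 acts by ∂[p,q,r] = [q,r] − [p,r] + [p,q]. For instance
  ∂abf = bf − af + ab,
  ∂cdf = df − cf + cd.
The resulting 12×6 matrix has rank 6, and its Smith normal form has invariant factors (1,1,1,1,1,1).

Now H_k = ker ∂_k / im ∂_{k+1}, so:

  H_0: rank C_0 − rank ∂_1 = 6 − 5 = 1, and the invariant factors of ∂_1 are all 1, so H_0 = Z.
  H_1: rank ker ∂_1 − rank ∂_2 = (12 − 5) − 6 = 1, and the invariant factors of ∂_2 are all 1, so H_1 = Z.
  H_2: rank ker ∂_2 − rank ∂_3 = (6 − 6) − 0 = 0, and there is no ∂_3, so H_2 = 0.

As a check, the Euler characteristic is 6 − 12 + 6 = 0, which agrees with 1 − 1 + 0 = 0.

Hence the Betti numbers are b_0 = 1, b_1 = 1, b_2 = 0.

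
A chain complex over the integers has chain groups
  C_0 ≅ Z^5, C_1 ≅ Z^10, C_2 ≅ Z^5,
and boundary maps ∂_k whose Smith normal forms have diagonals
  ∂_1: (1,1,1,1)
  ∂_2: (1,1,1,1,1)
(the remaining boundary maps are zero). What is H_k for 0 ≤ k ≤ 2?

H_0: b_0 = 5 − 0 − 4 = 1; torsion from ∂_1 factors > 1: none. So H_0 ≅ Z.
H_1: b_1 = 10 − 4 − 5 = 1; torsion from ∂_2 factors > 1: none. So H_1 ≅ Z.
H_2: b_2 = 5 − 5 − 0 = 0; torsion from ∂_3 factors > 1: none. So H_2 ≅ 0.

H_0 ≅ Z,  H_1 ≅ Z,  H_2 = 0.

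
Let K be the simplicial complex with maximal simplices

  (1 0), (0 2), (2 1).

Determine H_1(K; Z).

H_1 ≅ Z.

Order the vertices as 0 < 1 < 2. Listing each simplex with vertices in this order, K has dimension 1 with simplices:

  0-simplices (3): [0], [1], [2]
  1-simplices (3): [0,1], [0,2], [1,2]

giving chain groups C_0 ≅ Z^3, C_1 ≅ Z^3.

The boundary map ∂_1: C_1 → C_0 is given by ∂[p,q] = [q] − [p]. For instance
  ∂[0,2] = [2] − [0].
The 3×3 boundary matrix has rank 2 and Smith normal form diag(1,1).

Computing H_k = (kernel of ∂_k) / (image of ∂_{k+1}):

  H_1: rank ker ∂_1 − rank ∂_2 = (3 − 2) − 0 = 1, and there is no ∂_2, so H_1 ≅ Z.

(K is a triangulation of the circle S^1.)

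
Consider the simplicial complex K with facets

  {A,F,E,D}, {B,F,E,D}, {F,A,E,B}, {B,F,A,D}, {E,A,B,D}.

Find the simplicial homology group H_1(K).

We work with the vertex ordering A < B < D < E < F. The simplices of K, each written with vertices in increasing order, are:

  0-simplices (5): A, B, D, E, F
  1-simplices (10): AB, AD, AE, AF, BD, BE, BF, DE, DF, EF
  2-simplices (10): ABD, ABE, ABF, ADE, ADF, AEF, BDE, BDF, BEF, DEF
  3-simplices (5): ABDE, ABDF, ABEF, ADEF, BDEF

giving chain groups C_0 ≅ Z^5, C_1 ≅ Z^10, C_2 ≅ Z^10, C_3 ≅ Z^5.

The boundary map ∂_1: C_1 → C_0 is given by ∂[p,q] = [q] − [p]. For instance
  ∂BE = E − B.
This gives a 5×10 integer matrix of rank 4; reducing to Smith normal form yields diagonal entries (1,1,1,1).

∂_2: C_2 → C_1 maps a triangle to the signed sum of its edges. For instance
  ∂BEF = EF − BF + BE,
  ∂ABF = BF − AF + AB.
The 10×10 boundary matrix has rank 6 and Smith normal form diag(1,1,1,1,1,1).

Boundary ∂_3: C_3 → C_2 sends each 3-simplex σ to the alternating sum Σ_i (−1)^i (σ with its i-th vertex removed). For instance
  ∂ADEF = DEF − AEF + ADF − ADE,
  ∂ABDE = BDE − ADE + ABE − ABD.
The 10×5 boundary matrix has rank 4 and Smith normal form diag(1,1,1,1).

Now H_k = ker ∂_k / im ∂_{k+1}, so:

  H_1: rank ker ∂_1 − rank ∂_2 = (10 − 4) − 6 = 0, and the invariant factors of ∂_2 are all 1, so H_1 ≅ 0.

(K is a triangulation of the 3-sphere S^3.)

H_1 ≅ 0.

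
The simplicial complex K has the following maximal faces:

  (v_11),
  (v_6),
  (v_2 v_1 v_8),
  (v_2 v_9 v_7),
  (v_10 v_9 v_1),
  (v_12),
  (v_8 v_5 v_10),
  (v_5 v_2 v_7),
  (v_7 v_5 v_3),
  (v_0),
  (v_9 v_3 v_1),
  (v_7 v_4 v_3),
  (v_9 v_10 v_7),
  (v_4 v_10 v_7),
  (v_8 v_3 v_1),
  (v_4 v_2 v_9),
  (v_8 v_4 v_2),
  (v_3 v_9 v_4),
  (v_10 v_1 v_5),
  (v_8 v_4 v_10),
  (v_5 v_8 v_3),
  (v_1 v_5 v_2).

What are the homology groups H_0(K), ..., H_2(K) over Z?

H_0 = Z^5,  H_1 = Z ⊕ Z/2Z,  H_2 = 0.

Fix the vertex order v_0 < v_1 < v_2 < v_3 < v_4 < v_5 < v_6 < v_7 < v_8 < v_9 < v_10 < v_11 < v_12 and write every simplex with vertices in increasing order. Then dim K = 2 and the simplices of K are:

  0-simplices (13): [v_0], [v_1], [v_2], [v_3], [v_4], [v_5], [v_6], [v_7], [v_8], [v_9], [v_10], [v_11], [v_12]
  1-simplices (27): (27 of them)
  2-simplices (18): (18 of them)

giving chain groups C_0 ≅ Z^13, C_1 ≅ Z^27, C_2 ≅ Z^18.

Boundary ∂_1: C_1 → C_0 maps an edge to its endpoints' difference, ∂[p,q] = q − p. For instance
  ∂[v_3,v_9] = [v_9] − [v_3].
The resulting 13×27 matrix has rank 8, and its Smith normal form has invariant factors (1,1,1,1,1,1,1,1).

Boundary ∂_2: C_2 → C_1 sends each 2-simplex [p,q,r] to [q,r] − [p,r] + [p,q]. For instance
  ∂[v_5,v_8,v_10] = [v_8,v_10] − [v_5,v_10] + [v_5,v_8],
  ∂[v_4,v_8,v_10] = [v_8,v_10] − [v_4,v_10] + [v_4,v_8].
The resulting 27×18 matrix has rank 18, and its Smith normal form has invariant factors (1,1,1,1,1,1,1,1,1,1,1,1,1,1,1,1,1,2).

Computing H_k = (kernel of ∂_k) / (image of ∂_{k+1}):

  H_0: rank C_0 − rank ∂_1 = 13 − 8 = 5, and the invariant factors of ∂_1 are all 1, so H_0 = Z^5.
  H_1: rank ker ∂_1 − rank ∂_2 = (27 − 8) − 18 = 1, and ∂_2 has invariant factor 2 > 1, so H_1 = Z ⊕ Z/2Z.
  H_2: rank ker ∂_2 − rank ∂_3 = (18 − 18) − 0 = 0, and there is no ∂_3, so H_2 = 0.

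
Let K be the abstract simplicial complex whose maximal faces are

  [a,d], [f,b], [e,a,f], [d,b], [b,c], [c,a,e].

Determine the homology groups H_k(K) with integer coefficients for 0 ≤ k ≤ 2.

H_0 = Z,  H_1 = Z^2,  H_2 = 0.

We work with the vertex ordering a < b < c < d < e < f. The simplices of K, each written with vertices in increasing order, are:

  0-simplices (6): a, b, c, d, e, f
  1-simplices (9): ac, ad, ae, af, bc, bd, bf, ce, ef
  2-simplices (2): ace, aef

giving chain groups C_0 ≅ Z^6, C_1 ≅ Z^9, C_2 ≅ Z^2.

Boundary ∂_1: C_1 → C_0 is given by ∂[p,q] = [q] − [p]. For instance
  ∂ac = c − a.
The resulting 6×9 matrix has rank 5, and its Smith normal form has invariant factors (1,1,1,1,1).

∂_2: C_2 → C_1 sends each 2-simplex [p,q,r] to [q,r] − [p,r] + [p,q]. For instance
  ∂ace = ce − ae + ac,
  ∂aef = ef − af + ae.
The resulting 9×2 matrix has rank 2, and its Smith normal form has invariant factors (1,1).

From H_k ≅ ker(∂_k) / im(∂_{k+1}) we obtain:

  H_0: rank C_0 − rank ∂_1 = 6 − 5 = 1, and the invariant factors of ∂_1 are all 1, so H_0 ≅ Z.
  H_1: rank ker ∂_1 − rank ∂_2 = (9 − 5) − 2 = 2, and the invariant factors of ∂_2 are all 1, so H_1 ≅ Z^2.
  H_2: rank ker ∂_2 − rank ∂_3 = (2 − 2) − 0 = 0, and there is no ∂_3, so H_2 ≅ 0.

As a check, the Euler characteristic is 6 − 9 + 2 = -1, which agrees with 1 − 2 + 0 = -1.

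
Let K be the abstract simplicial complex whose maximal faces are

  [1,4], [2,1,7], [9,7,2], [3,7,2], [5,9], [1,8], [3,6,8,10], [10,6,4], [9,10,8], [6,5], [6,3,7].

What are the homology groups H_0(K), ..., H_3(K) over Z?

Fix the vertex order 1 < 2 < 3 < 4 < 5 < 6 < 7 < 8 < 9 < 10 and write every simplex with vertices in increasing order. Then dim K = 3 and the simplices of K are:

  0-simplices (10): [1], [2], [3], [4], [5], [6], [7], [8], [9], [10]
  1-simplices (22): [1,2], [1,4], [1,7], [1,8], [2,3], [2,7], [2,9], [3,6], [3,7], [3,8], [3,10], [4,6], [4,10], [5,6], [5,9], [6,7], [6,8], [6,10], [7,9], [8,9], [8,10], [9,10]
  2-simplices (10): [1,2,7], [2,3,7], [2,7,9], [3,6,7], [3,6,8], [3,6,10], [3,8,10], [4,6,10], [6,8,10], [8,9,10]
  3-simplices (1): [3,6,8,10]

Hence C_0 ≅ Z^10, C_1 ≅ Z^22, C_2 ≅ Z^10, C_3 ≅ Z^1.

The boundary map ∂_1: C_1 → C_0 sends each edge [p,q] (with p < q) to q − p. For instance
  ∂[5,6] = [6] − [5].
This gives a 10×22 integer matrix of rank 9; reducing to Smith normal form yields diagonal entries (1,1,1,1,1,1,1,1,1).

∂_2: C_2 → C_1 maps a triangle to the signed sum of its edges. For instance
  ∂[2,7,9] = [7,9] − [2,9] + [2,7],
  ∂[4,6,10] = [6,10] − [4,10] + [4,6].
The resulting 22×10 matrix has rank 9, and its Smith normal form has invariant factors (1,1,1,1,1,1,1,1,1).

The boundary map ∂_3: C_3 → C_2 sends each 3-simplex σ to the alternating sum Σ_i (−1)^i (σ with its i-th vertex removed). For instance
  ∂[3,6,8,10] = [6,8,10] − [3,8,10] + [3,6,10] − [3,6,8].
This gives a 10×1 integer matrix of rank 1; reducing to Smith normal form yields diagonal entries (1).

Now H_k = ker ∂_k / im ∂_{k+1}, so:

  H_0: rank C_0 − rank ∂_1 = 10 − 9 = 1, and the invariant factors of ∂_1 are all 1, so H_0 ≅ Z.
  H_1: rank ker ∂_1 − rank ∂_2 = (22 − 9) − 9 = 4, and the invariant factors of ∂_2 are all 1, so H_1 ≅ Z^4.
  H_2: rank ker ∂_2 − rank ∂_3 = (10 − 9) − 1 = 0, and the invariant factors of ∂_3 are all 1, so H_2 ≅ 0.
  H_3: rank ker ∂_3 − rank ∂_4 = (1 − 1) − 0 = 0, and there is no ∂_4, so H_3 ≅ 0.

H_0 = Z,  H_1 = Z^4,  H_2 = 0,  H_3 = 0.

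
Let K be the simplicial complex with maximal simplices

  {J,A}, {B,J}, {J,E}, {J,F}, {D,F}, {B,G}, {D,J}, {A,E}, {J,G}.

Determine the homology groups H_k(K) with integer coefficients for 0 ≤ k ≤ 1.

Order the vertices as A < B < D < E < F < G < J. Listing each simplex with vertices in this order, K has dimension 1 with simplices:

  0-simplices (7): A, B, D, E, F, G, J
  1-simplices (9): AE, AJ, BG, BJ, DF, DJ, EJ, FJ, GJ

so the chain groups are C_0 ≅ Z^7, C_1 ≅ Z^9.

∂_1: C_1 → C_0 is given by ∂[p,q] = [q] − [p]. For instance
  ∂EJ = J − E.
As a 7×9 matrix over Z this has rank 6, with invariant factors (1,1,1,1,1,1).

From H_k ≅ ker(∂_k) / im(∂_{k+1}) we obtain:

  H_0: rank C_0 − rank ∂_1 = 7 − 6 = 1, and the invariant factors of ∂_1 are all 1, so H_0 ≅ Z.
  H_1: rank ker ∂_1 − rank ∂_2 = (9 − 6) − 0 = 3, and there is no ∂_2, so H_1 ≅ Z^3.

(K is a triangulation of a wedge of 3 circles.)

H_0 ≅ Z,  H_1 ≅ Z^3.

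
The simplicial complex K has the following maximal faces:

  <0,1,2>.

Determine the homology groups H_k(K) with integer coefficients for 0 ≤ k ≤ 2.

Take the total order 0 < 1 < 2 on the vertex set. Then K (dimension 2) consists of the simplices:

  0-simplices (3): [0], [1], [2]
  1-simplices (3): [0,1], [0,2], [1,2]
  2-simplices (1): [0,1,2]

giving chain groups C_0 ≅ Z^3, C_1 ≅ Z^3, C_2 ≅ Z^1.

Boundary ∂_1: C_1 → C_0 sends each edge [p,q] (with p < q) to q − p. For instance
  ∂[0,1] = [1] − [0].
This gives a 3×3 integer matrix of rank 2; reducing to Smith normal form yields diagonal entries (1,1).

The boundary map ∂_2: C_2 → C_1 maps a triangle to the signed sum of its edges. For instance
  ∂[0,1,2] = [1,2] − [0,2] + [0,1].
The 3×1 boundary matrix has rank 1 and Smith normal form diag(1).

Now H_k = ker ∂_k / im ∂_{k+1}, so:

  H_0: rank C_0 − rank ∂_1 = 3 − 2 = 1, and the invariant factors of ∂_1 are all 1, so H_0 ≅ Z.
  H_1: rank ker ∂_1 − rank ∂_2 = (3 − 2) − 1 = 0, and the invariant factors of ∂_2 are all 1, so H_1 ≅ 0.
  H_2: rank ker ∂_2 − rank ∂_3 = (1 − 1) − 0 = 0, and there is no ∂_3, so H_2 ≅ 0.

As a check, the Euler characteristic is 3 − 3 + 1 = 1, which agrees with 1 − 0 + 0 = 1.

H_0 ≅ Z,  H_1 = 0,  H_2 = 0.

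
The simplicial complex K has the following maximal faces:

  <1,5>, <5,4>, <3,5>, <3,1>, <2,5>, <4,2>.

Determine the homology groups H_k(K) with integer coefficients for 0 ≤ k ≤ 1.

H_0 ≅ Z,  H_1 ≅ Z^2.

Take the total order 1 < 2 < 3 < 4 < 5 on the vertex set. Then K (dimension 1) consists of the simplices:

  0-simplices (5): [1], [2], [3], [4], [5]
  1-simplices (6): [1,3], [1,5], [2,4], [2,5], [3,5], [4,5]

giving chain groups C_0 ≅ Z^5, C_1 ≅ Z^6.

The boundary map ∂_1: C_1 → C_0 is given by ∂[p,q] = [q] − [p]. For instance
  ∂[3,5] = [5] − [3].
This gives a 5×6 integer matrix of rank 4; reducing to Smith normal form yields diagonal entries (1,1,1,1).

From H_k ≅ ker(∂_k) / im(∂_{k+1}) we obtain:

  H_0: rank C_0 − rank ∂_1 = 5 − 4 = 1, and the invariant factors of ∂_1 are all 1, so H_0 ≅ Z.
  H_1: rank ker ∂_1 − rank ∂_2 = (6 − 4) − 0 = 2, and there is no ∂_2, so H_1 ≅ Z^2.

As a check, the Euler characteristic is 5 − 6 = -1, which agrees with 1 − 2 = -1.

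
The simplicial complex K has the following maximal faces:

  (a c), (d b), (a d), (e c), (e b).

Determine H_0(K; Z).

H_0 = Z.

K has 5 vertices, 5 edges.
rank ∂_0 = 0, rank ∂_1 = 4 ⇒ b_0 = 5 − 0 − 4 = 1; all invariant factors of ∂_1 are 1 so no torsion. So H_0 ≅ Z.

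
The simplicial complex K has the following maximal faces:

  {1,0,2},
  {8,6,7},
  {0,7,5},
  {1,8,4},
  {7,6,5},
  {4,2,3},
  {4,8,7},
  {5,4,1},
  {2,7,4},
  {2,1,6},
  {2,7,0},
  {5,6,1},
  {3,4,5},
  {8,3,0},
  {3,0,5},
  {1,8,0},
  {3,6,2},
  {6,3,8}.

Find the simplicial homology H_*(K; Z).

H_0 = Z,  H_1 = Z^2,  H_2 = Z.

Order the vertices as 0 < 1 < 2 < 3 < 4 < 5 < 6 < 7 < 8. Listing each simplex with vertices in this order, K has dimension 2 with simplices:

  0-simplices (9): [0], [1], [2], [3], [4], [5], [6], [7], [8]
  1-simplices (27): (27 of them)
  2-simplices (18): [0,1,2], [0,1,8], [0,2,7], [0,3,5], [0,3,8], [0,5,7], [1,2,6], [1,4,5], [1,4,8], [1,5,6], [2,3,4], [2,3,6], [2,4,7], [3,4,5], [3,6,8], [4,7,8], [5,6,7], [6,7,8]

so the chain groups are C_0 ≅ Z^9, C_1 ≅ Z^27, C_2 ≅ Z^18.

Boundary ∂_1: C_1 → C_0 is given by ∂[p,q] = [q] − [p].
This gives a 9×27 integer matrix of rank 8; reducing to Smith normal form yields diagonal entries (1,1,1,1,1,1,1,1).

∂_2: C_2 → C_1 acts by ∂[p,q,r] = [q,r] − [p,r] + [p,q]. For instance
  ∂[3,4,5] = [4,5] − [3,5] + [3,4],
  ∂[2,3,6] = [3,6] − [2,6] + [2,3].
This gives a 27×18 integer matrix of rank 17; reducing to Smith normal form yields diagonal entries (1,1,1,1,1,1,1,1,1,1,1,1,1,1,1,1,1).

Now H_k = ker ∂_k / im ∂_{k+1}, so:

  H_0: rank C_0 − rank ∂_1 = 9 − 8 = 1, and the invariant factors of ∂_1 are all 1, so H_0 = Z.
  H_1: rank ker ∂_1 − rank ∂_2 = (27 − 8) − 17 = 2, and the invariant factors of ∂_2 are all 1, so H_1 = Z^2.
  H_2: rank ker ∂_2 − rank ∂_3 = (18 − 17) − 0 = 1, and there is no ∂_3, so H_2 = Z.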